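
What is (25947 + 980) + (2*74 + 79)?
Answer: 27154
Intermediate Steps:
(25947 + 980) + (2*74 + 79) = 26927 + (148 + 79) = 26927 + 227 = 27154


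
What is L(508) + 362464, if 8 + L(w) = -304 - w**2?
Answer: 104088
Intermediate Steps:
L(w) = -312 - w**2 (L(w) = -8 + (-304 - w**2) = -312 - w**2)
L(508) + 362464 = (-312 - 1*508**2) + 362464 = (-312 - 1*258064) + 362464 = (-312 - 258064) + 362464 = -258376 + 362464 = 104088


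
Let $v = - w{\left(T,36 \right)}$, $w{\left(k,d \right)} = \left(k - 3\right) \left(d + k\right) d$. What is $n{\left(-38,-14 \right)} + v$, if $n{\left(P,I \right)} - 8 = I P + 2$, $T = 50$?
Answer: $-144970$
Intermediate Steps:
$n{\left(P,I \right)} = 10 + I P$ ($n{\left(P,I \right)} = 8 + \left(I P + 2\right) = 8 + \left(2 + I P\right) = 10 + I P$)
$w{\left(k,d \right)} = d \left(-3 + k\right) \left(d + k\right)$ ($w{\left(k,d \right)} = \left(-3 + k\right) \left(d + k\right) d = d \left(-3 + k\right) \left(d + k\right)$)
$v = -145512$ ($v = - 36 \left(50^{2} - 108 - 150 + 36 \cdot 50\right) = - 36 \left(2500 - 108 - 150 + 1800\right) = - 36 \cdot 4042 = \left(-1\right) 145512 = -145512$)
$n{\left(-38,-14 \right)} + v = \left(10 - -532\right) - 145512 = \left(10 + 532\right) - 145512 = 542 - 145512 = -144970$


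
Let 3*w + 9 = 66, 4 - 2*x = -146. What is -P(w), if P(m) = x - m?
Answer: -56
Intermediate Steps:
x = 75 (x = 2 - ½*(-146) = 2 + 73 = 75)
w = 19 (w = -3 + (⅓)*66 = -3 + 22 = 19)
P(m) = 75 - m
-P(w) = -(75 - 1*19) = -(75 - 19) = -1*56 = -56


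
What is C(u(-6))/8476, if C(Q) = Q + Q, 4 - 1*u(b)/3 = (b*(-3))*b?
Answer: 168/2119 ≈ 0.079283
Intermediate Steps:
u(b) = 12 + 9*b**2 (u(b) = 12 - 3*b*(-3)*b = 12 - 3*(-3*b)*b = 12 - (-9)*b**2 = 12 + 9*b**2)
C(Q) = 2*Q
C(u(-6))/8476 = (2*(12 + 9*(-6)**2))/8476 = (2*(12 + 9*36))*(1/8476) = (2*(12 + 324))*(1/8476) = (2*336)*(1/8476) = 672*(1/8476) = 168/2119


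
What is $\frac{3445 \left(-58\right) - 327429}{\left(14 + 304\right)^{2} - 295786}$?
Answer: $\frac{527239}{194662} \approx 2.7085$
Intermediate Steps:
$\frac{3445 \left(-58\right) - 327429}{\left(14 + 304\right)^{2} - 295786} = \frac{-199810 - 327429}{318^{2} - 295786} = - \frac{527239}{101124 - 295786} = - \frac{527239}{-194662} = \left(-527239\right) \left(- \frac{1}{194662}\right) = \frac{527239}{194662}$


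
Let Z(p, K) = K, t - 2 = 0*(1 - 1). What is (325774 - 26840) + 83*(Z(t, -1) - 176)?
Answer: 284243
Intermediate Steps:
t = 2 (t = 2 + 0*(1 - 1) = 2 + 0*0 = 2 + 0 = 2)
(325774 - 26840) + 83*(Z(t, -1) - 176) = (325774 - 26840) + 83*(-1 - 176) = 298934 + 83*(-177) = 298934 - 14691 = 284243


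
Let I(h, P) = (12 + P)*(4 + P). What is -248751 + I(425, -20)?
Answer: -248623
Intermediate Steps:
I(h, P) = (4 + P)*(12 + P)
-248751 + I(425, -20) = -248751 + (48 + (-20)² + 16*(-20)) = -248751 + (48 + 400 - 320) = -248751 + 128 = -248623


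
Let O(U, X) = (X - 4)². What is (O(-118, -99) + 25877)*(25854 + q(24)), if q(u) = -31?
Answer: 942177978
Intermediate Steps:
O(U, X) = (-4 + X)²
(O(-118, -99) + 25877)*(25854 + q(24)) = ((-4 - 99)² + 25877)*(25854 - 31) = ((-103)² + 25877)*25823 = (10609 + 25877)*25823 = 36486*25823 = 942177978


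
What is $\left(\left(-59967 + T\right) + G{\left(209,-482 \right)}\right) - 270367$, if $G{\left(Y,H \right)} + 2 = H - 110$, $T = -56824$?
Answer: $-387752$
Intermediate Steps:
$G{\left(Y,H \right)} = -112 + H$ ($G{\left(Y,H \right)} = -2 + \left(H - 110\right) = -2 + \left(-110 + H\right) = -112 + H$)
$\left(\left(-59967 + T\right) + G{\left(209,-482 \right)}\right) - 270367 = \left(\left(-59967 - 56824\right) - 594\right) - 270367 = \left(-116791 - 594\right) - 270367 = -117385 - 270367 = -387752$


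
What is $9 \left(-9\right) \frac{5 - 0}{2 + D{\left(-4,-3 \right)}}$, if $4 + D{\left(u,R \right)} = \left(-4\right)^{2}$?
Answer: $- \frac{405}{14} \approx -28.929$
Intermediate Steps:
$D{\left(u,R \right)} = 12$ ($D{\left(u,R \right)} = -4 + \left(-4\right)^{2} = -4 + 16 = 12$)
$9 \left(-9\right) \frac{5 - 0}{2 + D{\left(-4,-3 \right)}} = 9 \left(-9\right) \frac{5 - 0}{2 + 12} = - 81 \frac{5 + 0}{14} = - 81 \cdot 5 \cdot \frac{1}{14} = \left(-81\right) \frac{5}{14} = - \frac{405}{14}$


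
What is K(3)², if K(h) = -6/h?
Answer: 4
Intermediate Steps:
K(3)² = (-6/3)² = (-6*⅓)² = (-2)² = 4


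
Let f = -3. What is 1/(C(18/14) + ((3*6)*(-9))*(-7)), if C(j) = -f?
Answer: 1/1137 ≈ 0.00087951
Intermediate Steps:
C(j) = 3 (C(j) = -1*(-3) = 3)
1/(C(18/14) + ((3*6)*(-9))*(-7)) = 1/(3 + ((3*6)*(-9))*(-7)) = 1/(3 + (18*(-9))*(-7)) = 1/(3 - 162*(-7)) = 1/(3 + 1134) = 1/1137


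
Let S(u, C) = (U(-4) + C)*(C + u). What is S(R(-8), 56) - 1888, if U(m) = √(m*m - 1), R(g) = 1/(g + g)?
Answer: 2489/2 + 895*√15/16 ≈ 1461.1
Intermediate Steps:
R(g) = 1/(2*g)
U(m) = √(-1 + m²) (U(m) = √(m² - 1) = √(-1 + m²))
S(u, C) = (C + u)*(C + √15) (S(u, C) = (√(-1 + (-4)²) + C)*(C + u) = (√(-1 + 16) + C)*(C + u) = (√15 + C)*(C + u) = (C + √15)*(C + u) = (C + u)*(C + √15))
S(R(-8), 56) - 1888 = (56² + 56*((½)/(-8)) + 56*√15 + ((½)/(-8))*√15) - 1888 = (3136 + 56*((½)*(-⅛)) + 56*√15 + ((½)*(-⅛))*√15) - 1888 = (3136 + 56*(-1/16) + 56*√15 - √15/16) - 1888 = (3136 - 7/2 + 56*√15 - √15/16) - 1888 = (6265/2 + 895*√15/16) - 1888 = 2489/2 + 895*√15/16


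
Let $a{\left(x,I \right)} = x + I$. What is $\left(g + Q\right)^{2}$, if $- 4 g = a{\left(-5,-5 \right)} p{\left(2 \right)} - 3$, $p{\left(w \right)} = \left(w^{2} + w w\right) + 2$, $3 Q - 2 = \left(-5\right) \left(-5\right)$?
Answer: $\frac{19321}{16} \approx 1207.6$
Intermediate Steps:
$a{\left(x,I \right)} = I + x$
$Q = 9$ ($Q = \frac{2}{3} + \frac{\left(-5\right) \left(-5\right)}{3} = \frac{2}{3} + \frac{1}{3} \cdot 25 = \frac{2}{3} + \frac{25}{3} = 9$)
$p{\left(w \right)} = 2 + 2 w^{2}$ ($p{\left(w \right)} = \left(w^{2} + w^{2}\right) + 2 = 2 w^{2} + 2 = 2 + 2 w^{2}$)
$g = \frac{103}{4}$ ($g = - \frac{\left(-5 - 5\right) \left(2 + 2 \cdot 2^{2}\right) - 3}{4} = - \frac{- 10 \left(2 + 2 \cdot 4\right) - 3}{4} = - \frac{- 10 \left(2 + 8\right) - 3}{4} = - \frac{\left(-10\right) 10 - 3}{4} = - \frac{-100 - 3}{4} = \left(- \frac{1}{4}\right) \left(-103\right) = \frac{103}{4} \approx 25.75$)
$\left(g + Q\right)^{2} = \left(\frac{103}{4} + 9\right)^{2} = \left(\frac{139}{4}\right)^{2} = \frac{19321}{16}$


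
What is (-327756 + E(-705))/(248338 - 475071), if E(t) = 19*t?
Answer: 341151/226733 ≈ 1.5046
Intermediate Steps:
(-327756 + E(-705))/(248338 - 475071) = (-327756 + 19*(-705))/(248338 - 475071) = (-327756 - 13395)/(-226733) = -341151*(-1/226733) = 341151/226733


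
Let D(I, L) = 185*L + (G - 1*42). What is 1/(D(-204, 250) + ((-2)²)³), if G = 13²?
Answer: 1/46441 ≈ 2.1533e-5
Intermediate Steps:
G = 169
D(I, L) = 127 + 185*L (D(I, L) = 185*L + (169 - 1*42) = 185*L + (169 - 42) = 185*L + 127 = 127 + 185*L)
1/(D(-204, 250) + ((-2)²)³) = 1/((127 + 185*250) + ((-2)²)³) = 1/((127 + 46250) + 4³) = 1/(46377 + 64) = 1/46441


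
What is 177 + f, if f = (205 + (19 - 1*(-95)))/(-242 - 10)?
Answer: 44285/252 ≈ 175.73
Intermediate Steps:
f = -319/252 (f = (205 + (19 + 95))/(-252) = (205 + 114)*(-1/252) = 319*(-1/252) = -319/252 ≈ -1.2659)
177 + f = 177 - 319/252 = 44285/252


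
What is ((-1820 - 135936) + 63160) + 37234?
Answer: -37362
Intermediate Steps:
((-1820 - 135936) + 63160) + 37234 = (-137756 + 63160) + 37234 = -74596 + 37234 = -37362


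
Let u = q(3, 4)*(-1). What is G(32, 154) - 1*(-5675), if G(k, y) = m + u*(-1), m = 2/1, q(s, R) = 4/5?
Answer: 28389/5 ≈ 5677.8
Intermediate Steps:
q(s, R) = ⅘ (q(s, R) = 4*(⅕) = ⅘)
m = 2 (m = 2*1 = 2)
u = -⅘ (u = (⅘)*(-1) = -⅘ ≈ -0.80000)
G(k, y) = 14/5 (G(k, y) = 2 - ⅘*(-1) = 2 + ⅘ = 14/5)
G(32, 154) - 1*(-5675) = 14/5 - 1*(-5675) = 14/5 + 5675 = 28389/5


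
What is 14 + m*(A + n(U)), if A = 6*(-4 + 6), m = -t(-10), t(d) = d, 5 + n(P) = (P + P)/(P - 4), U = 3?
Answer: 24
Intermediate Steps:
n(P) = -5 + 2*P/(-4 + P) (n(P) = -5 + (P + P)/(P - 4) = -5 + (2*P)/(-4 + P) = -5 + 2*P/(-4 + P))
m = 10 (m = -1*(-10) = 10)
A = 12 (A = 6*2 = 12)
14 + m*(A + n(U)) = 14 + 10*(12 + (20 - 3*3)/(-4 + 3)) = 14 + 10*(12 + (20 - 9)/(-1)) = 14 + 10*(12 - 1*11) = 14 + 10*(12 - 11) = 14 + 10*1 = 14 + 10 = 24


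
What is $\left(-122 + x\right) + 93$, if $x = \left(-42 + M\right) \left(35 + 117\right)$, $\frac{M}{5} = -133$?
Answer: $-107493$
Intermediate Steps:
$M = -665$ ($M = 5 \left(-133\right) = -665$)
$x = -107464$ ($x = \left(-42 - 665\right) \left(35 + 117\right) = \left(-707\right) 152 = -107464$)
$\left(-122 + x\right) + 93 = \left(-122 - 107464\right) + 93 = -107586 + 93 = -107493$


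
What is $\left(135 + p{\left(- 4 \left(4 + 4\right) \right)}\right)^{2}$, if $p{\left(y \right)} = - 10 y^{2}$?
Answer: $102111025$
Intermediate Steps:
$\left(135 + p{\left(- 4 \left(4 + 4\right) \right)}\right)^{2} = \left(135 - 10 \left(- 4 \left(4 + 4\right)\right)^{2}\right)^{2} = \left(135 - 10 \left(\left(-4\right) 8\right)^{2}\right)^{2} = \left(135 - 10 \left(-32\right)^{2}\right)^{2} = \left(135 - 10240\right)^{2} = \left(-10105\right)^{2} = 102111025$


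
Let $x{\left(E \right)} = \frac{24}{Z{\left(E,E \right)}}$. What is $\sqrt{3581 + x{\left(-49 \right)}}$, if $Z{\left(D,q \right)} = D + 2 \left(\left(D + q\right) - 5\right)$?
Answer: $\frac{\sqrt{25872045}}{85} \approx 59.841$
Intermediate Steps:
$Z{\left(D,q \right)} = -10 + 2 q + 3 D$ ($Z{\left(D,q \right)} = D + 2 \left(-5 + D + q\right) = D + \left(-10 + 2 D + 2 q\right) = -10 + 2 q + 3 D$)
$x{\left(E \right)} = \frac{24}{-10 + 5 E}$ ($x{\left(E \right)} = \frac{24}{-10 + 2 E + 3 E} = \frac{24}{-10 + 5 E}$)
$\sqrt{3581 + x{\left(-49 \right)}} = \sqrt{3581 + \frac{24}{5 \left(-2 - 49\right)}} = \sqrt{3581 + \frac{24}{5 \left(-51\right)}} = \sqrt{3581 + \frac{24}{5} \left(- \frac{1}{51}\right)} = \sqrt{3581 - \frac{8}{85}} = \sqrt{\frac{304377}{85}} = \frac{\sqrt{25872045}}{85}$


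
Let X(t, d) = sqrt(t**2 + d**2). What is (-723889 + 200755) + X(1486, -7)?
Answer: -523134 + sqrt(2208245) ≈ -5.2165e+5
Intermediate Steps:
X(t, d) = sqrt(d**2 + t**2)
(-723889 + 200755) + X(1486, -7) = (-723889 + 200755) + sqrt((-7)**2 + 1486**2) = -523134 + sqrt(49 + 2208196) = -523134 + sqrt(2208245)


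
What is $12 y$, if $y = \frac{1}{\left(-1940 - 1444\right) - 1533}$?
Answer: $- \frac{4}{1639} \approx -0.0024405$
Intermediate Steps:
$y = - \frac{1}{4917}$ ($y = \frac{1}{\left(-1940 - 1444\right) - 1533} = \frac{1}{-3384 - 1533} = \frac{1}{-4917} = - \frac{1}{4917} \approx -0.00020338$)
$12 y = 12 \left(- \frac{1}{4917}\right) = - \frac{4}{1639}$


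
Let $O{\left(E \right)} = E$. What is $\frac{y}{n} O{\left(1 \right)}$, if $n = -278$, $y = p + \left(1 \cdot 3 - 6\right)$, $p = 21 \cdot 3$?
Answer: $- \frac{30}{139} \approx -0.21583$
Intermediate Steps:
$p = 63$
$y = 60$ ($y = 63 + \left(1 \cdot 3 - 6\right) = 63 + \left(3 - 6\right) = 63 - 3 = 60$)
$\frac{y}{n} O{\left(1 \right)} = \frac{60}{-278} \cdot 1 = 60 \left(- \frac{1}{278}\right) 1 = \left(- \frac{30}{139}\right) 1 = - \frac{30}{139}$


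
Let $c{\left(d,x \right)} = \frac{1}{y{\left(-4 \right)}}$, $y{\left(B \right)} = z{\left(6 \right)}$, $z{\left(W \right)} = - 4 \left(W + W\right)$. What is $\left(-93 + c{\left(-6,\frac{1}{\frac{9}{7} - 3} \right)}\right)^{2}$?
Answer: $\frac{19936225}{2304} \approx 8652.9$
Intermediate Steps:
$z{\left(W \right)} = - 8 W$ ($z{\left(W \right)} = - 4 \cdot 2 W = - 8 W$)
$y{\left(B \right)} = -48$ ($y{\left(B \right)} = \left(-8\right) 6 = -48$)
$c{\left(d,x \right)} = - \frac{1}{48}$ ($c{\left(d,x \right)} = \frac{1}{-48} = - \frac{1}{48}$)
$\left(-93 + c{\left(-6,\frac{1}{\frac{9}{7} - 3} \right)}\right)^{2} = \left(-93 - \frac{1}{48}\right)^{2} = \left(- \frac{4465}{48}\right)^{2} = \frac{19936225}{2304}$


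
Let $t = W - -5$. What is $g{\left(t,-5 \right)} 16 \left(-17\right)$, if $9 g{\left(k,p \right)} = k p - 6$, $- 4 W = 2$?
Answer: $\frac{2584}{3} \approx 861.33$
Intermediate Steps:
$W = - \frac{1}{2}$ ($W = \left(- \frac{1}{4}\right) 2 = - \frac{1}{2} \approx -0.5$)
$t = \frac{9}{2}$ ($t = - \frac{1}{2} - -5 = - \frac{1}{2} + 5 = \frac{9}{2} \approx 4.5$)
$g{\left(k,p \right)} = - \frac{2}{3} + \frac{k p}{9}$ ($g{\left(k,p \right)} = \frac{k p - 6}{9} = \frac{-6 + k p}{9} = - \frac{2}{3} + \frac{k p}{9}$)
$g{\left(t,-5 \right)} 16 \left(-17\right) = \left(- \frac{2}{3} + \frac{1}{9} \cdot \frac{9}{2} \left(-5\right)\right) 16 \left(-17\right) = \left(- \frac{2}{3} - \frac{5}{2}\right) 16 \left(-17\right) = \left(- \frac{19}{6}\right) 16 \left(-17\right) = \left(- \frac{152}{3}\right) \left(-17\right) = \frac{2584}{3}$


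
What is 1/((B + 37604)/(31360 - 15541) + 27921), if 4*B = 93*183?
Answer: 63276/1766896631 ≈ 3.5812e-5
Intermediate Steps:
B = 17019/4 (B = (93*183)/4 = (¼)*17019 = 17019/4 ≈ 4254.8)
1/((B + 37604)/(31360 - 15541) + 27921) = 1/((17019/4 + 37604)/(31360 - 15541) + 27921) = 1/((167435/4)/15819 + 27921) = 1/((167435/4)*(1/15819) + 27921) = 1/(167435/63276 + 27921) = 1/(1766896631/63276) = 63276/1766896631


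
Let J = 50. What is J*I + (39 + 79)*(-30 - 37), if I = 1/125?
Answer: -39528/5 ≈ -7905.6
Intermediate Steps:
I = 1/125 ≈ 0.0080000
J*I + (39 + 79)*(-30 - 37) = 50*(1/125) + (39 + 79)*(-30 - 37) = ⅖ + 118*(-67) = ⅖ - 7906 = -39528/5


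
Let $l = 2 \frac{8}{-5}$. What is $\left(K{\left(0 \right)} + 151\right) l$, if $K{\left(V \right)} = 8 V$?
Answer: $- \frac{2416}{5} \approx -483.2$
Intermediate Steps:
$l = - \frac{16}{5}$ ($l = 2 \cdot 8 \left(- \frac{1}{5}\right) = 2 \left(- \frac{8}{5}\right) = - \frac{16}{5} \approx -3.2$)
$\left(K{\left(0 \right)} + 151\right) l = \left(8 \cdot 0 + 151\right) \left(- \frac{16}{5}\right) = \left(0 + 151\right) \left(- \frac{16}{5}\right) = 151 \left(- \frac{16}{5}\right) = - \frac{2416}{5}$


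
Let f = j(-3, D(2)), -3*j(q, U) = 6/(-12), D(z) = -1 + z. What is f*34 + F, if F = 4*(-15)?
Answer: -163/3 ≈ -54.333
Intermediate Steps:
j(q, U) = 1/6 (j(q, U) = -2/(-12) = -2*(-1)/12 = -1/3*(-1/2) = 1/6)
f = 1/6 ≈ 0.16667
F = -60
f*34 + F = (1/6)*34 - 60 = 17/3 - 60 = -163/3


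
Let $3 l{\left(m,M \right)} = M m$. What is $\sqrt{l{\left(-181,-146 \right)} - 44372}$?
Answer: $\frac{i \sqrt{320070}}{3} \approx 188.58 i$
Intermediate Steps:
$l{\left(m,M \right)} = \frac{M m}{3}$
$\sqrt{l{\left(-181,-146 \right)} - 44372} = \sqrt{\frac{1}{3} \left(-146\right) \left(-181\right) - 44372} = \sqrt{\frac{26426}{3} - 44372} = \sqrt{- \frac{106690}{3}} = \frac{i \sqrt{320070}}{3}$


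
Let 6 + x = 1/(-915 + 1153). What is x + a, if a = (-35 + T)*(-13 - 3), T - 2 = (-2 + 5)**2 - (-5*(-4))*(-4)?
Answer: -214675/238 ≈ -902.00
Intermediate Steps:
x = -1427/238 (x = -6 + 1/(-915 + 1153) = -6 + 1/238 = -1427/238 ≈ -5.9958)
T = 91 (T = 2 + ((-2 + 5)**2 - (-5*(-4))*(-4)) = 2 + (3**2 - 20*(-4)) = 2 + (9 - 1*(-80)) = 2 + (9 + 80) = 2 + 89 = 91)
a = -896 (a = (-35 + 91)*(-13 - 3) = 56*(-16) = -896)
x + a = -1427/238 - 896 = -214675/238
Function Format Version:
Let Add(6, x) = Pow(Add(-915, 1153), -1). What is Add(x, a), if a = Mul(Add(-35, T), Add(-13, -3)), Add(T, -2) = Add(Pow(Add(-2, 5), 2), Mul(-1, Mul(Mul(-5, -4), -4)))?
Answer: Rational(-214675, 238) ≈ -902.00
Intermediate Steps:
x = Rational(-1427, 238) (x = Add(-6, Pow(Add(-915, 1153), -1)) = Add(-6, Pow(238, -1)) = Add(-6, Rational(1, 238)) = Rational(-1427, 238) ≈ -5.9958)
T = 91 (T = Add(2, Add(Pow(Add(-2, 5), 2), Mul(-1, Mul(Mul(-5, -4), -4)))) = Add(2, Add(Pow(3, 2), Mul(-1, Mul(20, -4)))) = Add(2, Add(9, Mul(-1, -80))) = Add(2, Add(9, 80)) = Add(2, 89) = 91)
a = -896 (a = Mul(Add(-35, 91), Add(-13, -3)) = Mul(56, -16) = -896)
Add(x, a) = Add(Rational(-1427, 238), -896) = Rational(-214675, 238)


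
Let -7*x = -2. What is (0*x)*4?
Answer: 0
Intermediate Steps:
x = 2/7 (x = -⅐*(-2) = 2/7 ≈ 0.28571)
(0*x)*4 = (0*(2/7))*4 = 0*4 = 0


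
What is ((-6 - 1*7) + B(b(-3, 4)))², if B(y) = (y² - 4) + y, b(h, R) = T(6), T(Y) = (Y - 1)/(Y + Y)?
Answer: 5583769/20736 ≈ 269.28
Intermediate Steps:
T(Y) = (-1 + Y)/(2*Y) (T(Y) = (-1 + Y)/((2*Y)) = (-1 + Y)*(1/(2*Y)) = (-1 + Y)/(2*Y))
b(h, R) = 5/12 (b(h, R) = (½)*(-1 + 6)/6 = (½)*(⅙)*5 = 5/12)
B(y) = -4 + y + y² (B(y) = (-4 + y²) + y = -4 + y + y²)
((-6 - 1*7) + B(b(-3, 4)))² = ((-6 - 1*7) + (-4 + 5/12 + (5/12)²))² = ((-6 - 7) + (-4 + 5/12 + 25/144))² = (-13 - 491/144)² = (-2363/144)² = 5583769/20736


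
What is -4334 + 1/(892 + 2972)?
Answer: -16746575/3864 ≈ -4334.0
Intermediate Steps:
-4334 + 1/(892 + 2972) = -4334 + 1/3864 = -16746575/3864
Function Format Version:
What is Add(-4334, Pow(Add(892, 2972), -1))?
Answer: Rational(-16746575, 3864) ≈ -4334.0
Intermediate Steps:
Add(-4334, Pow(Add(892, 2972), -1)) = Add(-4334, Pow(3864, -1)) = Add(-4334, Rational(1, 3864)) = Rational(-16746575, 3864)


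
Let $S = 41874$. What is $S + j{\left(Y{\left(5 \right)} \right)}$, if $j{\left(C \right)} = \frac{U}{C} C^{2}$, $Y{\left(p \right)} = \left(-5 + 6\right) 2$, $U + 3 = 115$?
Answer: $42098$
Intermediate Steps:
$U = 112$ ($U = -3 + 115 = 112$)
$Y{\left(p \right)} = 2$ ($Y{\left(p \right)} = 1 \cdot 2 = 2$)
$j{\left(C \right)} = 112 C$ ($j{\left(C \right)} = \frac{112}{C} C^{2} = 112 C$)
$S + j{\left(Y{\left(5 \right)} \right)} = 41874 + 112 \cdot 2 = 41874 + 224 = 42098$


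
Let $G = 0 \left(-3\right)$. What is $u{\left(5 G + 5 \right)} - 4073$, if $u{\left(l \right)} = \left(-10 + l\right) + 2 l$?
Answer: $-4068$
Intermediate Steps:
$G = 0$
$u{\left(l \right)} = -10 + 3 l$
$u{\left(5 G + 5 \right)} - 4073 = \left(-10 + 3 \left(5 \cdot 0 + 5\right)\right) - 4073 = \left(-10 + 3 \left(0 + 5\right)\right) - 4073 = \left(-10 + 3 \cdot 5\right) - 4073 = \left(-10 + 15\right) - 4073 = 5 - 4073 = -4068$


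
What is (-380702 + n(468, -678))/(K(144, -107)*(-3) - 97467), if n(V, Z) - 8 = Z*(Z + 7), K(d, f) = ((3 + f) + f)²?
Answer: -12374/38505 ≈ -0.32136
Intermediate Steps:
K(d, f) = (3 + 2*f)²
n(V, Z) = 8 + Z*(7 + Z) (n(V, Z) = 8 + Z*(Z + 7) = 8 + Z*(7 + Z))
(-380702 + n(468, -678))/(K(144, -107)*(-3) - 97467) = (-380702 + (8 + (-678)² + 7*(-678)))/((3 + 2*(-107))²*(-3) - 97467) = (-380702 + (8 + 459684 - 4746))/((3 - 214)²*(-3) - 97467) = (-380702 + 454946)/((-211)²*(-3) - 97467) = 74244/(44521*(-3) - 97467) = 74244/(-133563 - 97467) = 74244/(-231030) = 74244*(-1/231030) = -12374/38505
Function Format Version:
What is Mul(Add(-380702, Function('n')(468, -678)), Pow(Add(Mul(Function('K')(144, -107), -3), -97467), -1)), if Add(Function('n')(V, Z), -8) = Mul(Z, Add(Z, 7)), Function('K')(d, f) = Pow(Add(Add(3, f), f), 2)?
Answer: Rational(-12374, 38505) ≈ -0.32136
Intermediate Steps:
Function('K')(d, f) = Pow(Add(3, Mul(2, f)), 2)
Function('n')(V, Z) = Add(8, Mul(Z, Add(7, Z))) (Function('n')(V, Z) = Add(8, Mul(Z, Add(Z, 7))) = Add(8, Mul(Z, Add(7, Z))))
Mul(Add(-380702, Function('n')(468, -678)), Pow(Add(Mul(Function('K')(144, -107), -3), -97467), -1)) = Mul(Add(-380702, Add(8, Pow(-678, 2), Mul(7, -678))), Pow(Add(Mul(Pow(Add(3, Mul(2, -107)), 2), -3), -97467), -1)) = Mul(Add(-380702, Add(8, 459684, -4746)), Pow(Add(Mul(Pow(Add(3, -214), 2), -3), -97467), -1)) = Mul(Add(-380702, 454946), Pow(Add(Mul(Pow(-211, 2), -3), -97467), -1)) = Mul(74244, Pow(Add(Mul(44521, -3), -97467), -1)) = Mul(74244, Pow(Add(-133563, -97467), -1)) = Mul(74244, Pow(-231030, -1)) = Mul(74244, Rational(-1, 231030)) = Rational(-12374, 38505)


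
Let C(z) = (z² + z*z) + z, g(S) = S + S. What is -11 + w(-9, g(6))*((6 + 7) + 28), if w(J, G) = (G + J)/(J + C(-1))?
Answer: -211/8 ≈ -26.375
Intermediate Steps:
g(S) = 2*S
C(z) = z + 2*z² (C(z) = (z² + z²) + z = 2*z² + z = z + 2*z²)
w(J, G) = (G + J)/(1 + J) (w(J, G) = (G + J)/(J - (1 + 2*(-1))) = (G + J)/(J - (1 - 2)) = (G + J)/(J - 1*(-1)) = (G + J)/(J + 1) = (G + J)/(1 + J))
-11 + w(-9, g(6))*((6 + 7) + 28) = -11 + ((2*6 - 9)/(1 - 9))*((6 + 7) + 28) = -11 + ((12 - 9)/(-8))*(13 + 28) = -11 - ⅛*3*41 = -11 - 3/8*41 = -11 - 123/8 = -211/8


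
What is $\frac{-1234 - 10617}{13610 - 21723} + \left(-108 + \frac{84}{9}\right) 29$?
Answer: $- \frac{9943777}{3477} \approx -2859.9$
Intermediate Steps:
$\frac{-1234 - 10617}{13610 - 21723} + \left(-108 + \frac{84}{9}\right) 29 = - \frac{11851}{-8113} + \left(-108 + 84 \cdot \frac{1}{9}\right) 29 = \left(-11851\right) \left(- \frac{1}{8113}\right) + \left(-108 + \frac{28}{3}\right) 29 = \frac{1693}{1159} - \frac{8584}{3} = - \frac{9943777}{3477}$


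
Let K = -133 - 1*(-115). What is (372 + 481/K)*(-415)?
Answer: -2579225/18 ≈ -1.4329e+5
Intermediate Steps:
K = -18 (K = -133 + 115 = -18)
(372 + 481/K)*(-415) = (372 + 481/(-18))*(-415) = (372 + 481*(-1/18))*(-415) = (372 - 481/18)*(-415) = (6215/18)*(-415) = -2579225/18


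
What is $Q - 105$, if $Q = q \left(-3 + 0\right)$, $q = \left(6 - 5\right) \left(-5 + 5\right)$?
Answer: $-105$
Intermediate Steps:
$q = 0$ ($q = 1 \cdot 0 = 0$)
$Q = 0$ ($Q = 0 \left(-3 + 0\right) = 0 \left(-3\right) = 0$)
$Q - 105 = 0 - 105 = -105$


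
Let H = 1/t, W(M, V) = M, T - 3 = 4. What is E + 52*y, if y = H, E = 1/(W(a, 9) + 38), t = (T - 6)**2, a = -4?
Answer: 1769/34 ≈ 52.029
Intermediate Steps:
T = 7 (T = 3 + 4 = 7)
t = 1 (t = (7 - 6)**2 = 1**2 = 1)
E = 1/34 (E = 1/(-4 + 38) = 1/34 ≈ 0.029412)
H = 1 (H = 1/1 = 1)
y = 1
E + 52*y = 1/34 + 52*1 = 1/34 + 52 = 1769/34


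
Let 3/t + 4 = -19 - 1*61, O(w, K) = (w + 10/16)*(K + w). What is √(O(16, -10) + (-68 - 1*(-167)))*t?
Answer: -√795/56 ≈ -0.50350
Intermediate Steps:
O(w, K) = (5/8 + w)*(K + w) (O(w, K) = (w + 10*(1/16))*(K + w) = (w + 5/8)*(K + w) = (5/8 + w)*(K + w))
t = -1/28 (t = 3/(-4 + (-19 - 1*61)) = 3/(-4 + (-19 - 61)) = 3/(-4 - 80) = 3/(-84) = 3*(-1/84) = -1/28 ≈ -0.035714)
√(O(16, -10) + (-68 - 1*(-167)))*t = √((16² + (5/8)*(-10) + (5/8)*16 - 10*16) + (-68 - 1*(-167)))*(-1/28) = √((256 - 25/4 + 10 - 160) + (-68 + 167))*(-1/28) = √(399/4 + 99)*(-1/28) = √(795/4)*(-1/28) = (√795/2)*(-1/28) = -√795/56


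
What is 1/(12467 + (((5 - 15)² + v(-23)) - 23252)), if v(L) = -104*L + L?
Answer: -1/8316 ≈ -0.00012025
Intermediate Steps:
v(L) = -103*L
1/(12467 + (((5 - 15)² + v(-23)) - 23252)) = 1/(12467 + (((5 - 15)² - 103*(-23)) - 23252)) = 1/(12467 + (((-10)² + 2369) - 23252)) = 1/(12467 + ((100 + 2369) - 23252)) = 1/(12467 + (2469 - 23252)) = 1/(12467 - 20783) = 1/(-8316) = -1/8316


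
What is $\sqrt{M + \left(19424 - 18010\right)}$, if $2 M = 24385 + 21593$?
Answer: $\sqrt{24403} \approx 156.21$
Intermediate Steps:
$M = 22989$ ($M = \frac{24385 + 21593}{2} = \frac{1}{2} \cdot 45978 = 22989$)
$\sqrt{M + \left(19424 - 18010\right)} = \sqrt{22989 + \left(19424 - 18010\right)} = \sqrt{22989 + 1414} = \sqrt{24403}$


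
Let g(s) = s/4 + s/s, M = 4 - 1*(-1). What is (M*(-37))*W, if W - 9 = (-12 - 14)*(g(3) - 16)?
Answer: -140415/2 ≈ -70208.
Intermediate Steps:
M = 5 (M = 4 + 1 = 5)
g(s) = 1 + s/4 (g(s) = s*(¼) + 1 = s/4 + 1 = 1 + s/4)
W = 759/2 (W = 9 + (-12 - 14)*((1 + (¼)*3) - 16) = 9 - 26*((1 + ¾) - 16) = 9 - 26*(7/4 - 16) = 9 - 26*(-57/4) = 9 + 741/2 = 759/2 ≈ 379.50)
(M*(-37))*W = (5*(-37))*(759/2) = -185*759/2 = -140415/2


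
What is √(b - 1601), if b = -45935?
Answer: 4*I*√2971 ≈ 218.03*I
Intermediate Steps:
√(b - 1601) = √(-45935 - 1601) = √(-47536) = 4*I*√2971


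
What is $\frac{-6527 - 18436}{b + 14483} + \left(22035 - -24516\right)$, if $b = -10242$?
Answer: $\frac{197397828}{4241} \approx 46545.0$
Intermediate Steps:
$\frac{-6527 - 18436}{b + 14483} + \left(22035 - -24516\right) = \frac{-6527 - 18436}{-10242 + 14483} + \left(22035 - -24516\right) = - \frac{24963}{4241} + \left(22035 + 24516\right) = \left(-24963\right) \frac{1}{4241} + 46551 = - \frac{24963}{4241} + 46551 = \frac{197397828}{4241}$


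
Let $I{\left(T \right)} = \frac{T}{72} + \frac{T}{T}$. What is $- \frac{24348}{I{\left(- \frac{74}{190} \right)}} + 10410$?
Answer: $- \frac{95721090}{6803} \approx -14070.0$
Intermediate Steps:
$I{\left(T \right)} = 1 + \frac{T}{72}$ ($I{\left(T \right)} = T \frac{1}{72} + 1 = \frac{T}{72} + 1 = 1 + \frac{T}{72}$)
$- \frac{24348}{I{\left(- \frac{74}{190} \right)}} + 10410 = - \frac{24348}{1 + \frac{\left(-74\right) \frac{1}{190}}{72}} + 10410 = - \frac{24348}{1 + \frac{1}{72} \left(- \frac{37}{95}\right)} + 10410 = - \frac{24348}{1 - \frac{37}{6840}} + 10410 = - \frac{24348}{\frac{6803}{6840}} + 10410 = \left(-24348\right) \frac{6840}{6803} + 10410 = - \frac{166540320}{6803} + 10410 = - \frac{95721090}{6803}$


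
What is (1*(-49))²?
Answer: 2401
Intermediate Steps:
(1*(-49))² = (-49)² = 2401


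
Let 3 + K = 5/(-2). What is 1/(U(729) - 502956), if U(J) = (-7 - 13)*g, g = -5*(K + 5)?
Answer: -1/503006 ≈ -1.9880e-6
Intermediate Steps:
K = -11/2 (K = -3 + 5/(-2) = -3 + 5*(-1/2) = -3 - 5/2 = -11/2 ≈ -5.5000)
g = 5/2 (g = -5*(-11/2 + 5) = -5*(-1/2) = 5/2 ≈ 2.5000)
U(J) = -50 (U(J) = (-7 - 13)*(5/2) = -20*5/2 = -50)
1/(U(729) - 502956) = 1/(-50 - 502956) = 1/(-503006) = -1/503006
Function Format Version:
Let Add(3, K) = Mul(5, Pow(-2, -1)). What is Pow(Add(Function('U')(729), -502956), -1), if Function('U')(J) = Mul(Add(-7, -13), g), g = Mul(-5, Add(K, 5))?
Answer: Rational(-1, 503006) ≈ -1.9880e-6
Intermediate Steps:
K = Rational(-11, 2) (K = Add(-3, Mul(5, Pow(-2, -1))) = Add(-3, Mul(5, Rational(-1, 2))) = Add(-3, Rational(-5, 2)) = Rational(-11, 2) ≈ -5.5000)
g = Rational(5, 2) (g = Mul(-5, Add(Rational(-11, 2), 5)) = Mul(-5, Rational(-1, 2)) = Rational(5, 2) ≈ 2.5000)
Function('U')(J) = -50 (Function('U')(J) = Mul(Add(-7, -13), Rational(5, 2)) = Mul(-20, Rational(5, 2)) = -50)
Pow(Add(Function('U')(729), -502956), -1) = Pow(Add(-50, -502956), -1) = Pow(-503006, -1) = Rational(-1, 503006)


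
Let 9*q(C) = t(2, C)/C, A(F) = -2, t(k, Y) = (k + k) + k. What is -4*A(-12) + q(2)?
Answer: 25/3 ≈ 8.3333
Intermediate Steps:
t(k, Y) = 3*k (t(k, Y) = 2*k + k = 3*k)
q(C) = 2/(3*C) (q(C) = ((3*2)/C)/9 = (6/C)/9 = 2/(3*C))
-4*A(-12) + q(2) = -4*(-2) + (⅔)/2 = 8 + (⅔)*(½) = 8 + ⅓ = 25/3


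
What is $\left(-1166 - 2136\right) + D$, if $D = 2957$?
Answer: $-345$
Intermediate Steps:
$\left(-1166 - 2136\right) + D = \left(-1166 - 2136\right) + 2957 = -3302 + 2957 = -345$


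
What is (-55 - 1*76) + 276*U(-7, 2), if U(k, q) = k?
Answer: -2063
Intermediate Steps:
(-55 - 1*76) + 276*U(-7, 2) = (-55 - 1*76) + 276*(-7) = (-55 - 76) - 1932 = -131 - 1932 = -2063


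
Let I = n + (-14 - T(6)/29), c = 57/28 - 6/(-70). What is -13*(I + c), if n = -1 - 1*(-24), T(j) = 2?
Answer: -583349/4060 ≈ -143.68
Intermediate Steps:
c = 297/140 (c = 57*(1/28) - 6*(-1/70) = 57/28 + 3/35 = 297/140 ≈ 2.1214)
n = 23 (n = -1 + 24 = 23)
I = 259/29 (I = 23 + (-14 - 2/29) = 23 - 408/29 = 259/29 ≈ 8.9310)
-13*(I + c) = -13*(259/29 + 297/140) = -13*44873/4060 = -583349/4060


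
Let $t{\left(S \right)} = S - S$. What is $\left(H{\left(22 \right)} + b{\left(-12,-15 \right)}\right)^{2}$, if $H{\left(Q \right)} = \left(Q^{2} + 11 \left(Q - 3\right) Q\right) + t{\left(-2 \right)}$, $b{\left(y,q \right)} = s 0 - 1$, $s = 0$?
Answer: $25816561$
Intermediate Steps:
$t{\left(S \right)} = 0$
$b{\left(y,q \right)} = -1$ ($b{\left(y,q \right)} = 0 \cdot 0 - 1 = 0 - 1 = -1$)
$H{\left(Q \right)} = Q^{2} + Q \left(-33 + 11 Q\right)$ ($H{\left(Q \right)} = \left(Q^{2} + 11 \left(Q - 3\right) Q\right) + 0 = \left(Q^{2} + 11 \left(-3 + Q\right) Q\right) + 0 = \left(Q^{2} + \left(-33 + 11 Q\right) Q\right) + 0 = \left(Q^{2} + Q \left(-33 + 11 Q\right)\right) + 0 = Q^{2} + Q \left(-33 + 11 Q\right)$)
$\left(H{\left(22 \right)} + b{\left(-12,-15 \right)}\right)^{2} = \left(3 \cdot 22 \left(-11 + 4 \cdot 22\right) - 1\right)^{2} = \left(3 \cdot 22 \left(-11 + 88\right) - 1\right)^{2} = \left(3 \cdot 22 \cdot 77 - 1\right)^{2} = \left(5082 - 1\right)^{2} = 5081^{2} = 25816561$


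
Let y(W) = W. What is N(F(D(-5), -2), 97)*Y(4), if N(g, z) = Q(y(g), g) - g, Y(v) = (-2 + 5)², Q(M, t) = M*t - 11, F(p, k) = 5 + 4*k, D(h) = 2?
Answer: 9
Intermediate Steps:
Q(M, t) = -11 + M*t
Y(v) = 9 (Y(v) = 3² = 9)
N(g, z) = -11 + g² - g (N(g, z) = (-11 + g*g) - g = (-11 + g²) - g = -11 + g² - g)
N(F(D(-5), -2), 97)*Y(4) = (-11 + (5 + 4*(-2))² - (5 + 4*(-2)))*9 = (-11 + (5 - 8)² - (5 - 8))*9 = (-11 + (-3)² - 1*(-3))*9 = (-11 + 9 + 3)*9 = 1*9 = 9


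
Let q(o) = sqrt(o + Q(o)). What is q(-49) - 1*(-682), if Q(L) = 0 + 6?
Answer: 682 + I*sqrt(43) ≈ 682.0 + 6.5574*I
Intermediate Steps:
Q(L) = 6
q(o) = sqrt(6 + o) (q(o) = sqrt(o + 6) = sqrt(6 + o))
q(-49) - 1*(-682) = sqrt(6 - 49) - 1*(-682) = sqrt(-43) + 682 = I*sqrt(43) + 682 = 682 + I*sqrt(43)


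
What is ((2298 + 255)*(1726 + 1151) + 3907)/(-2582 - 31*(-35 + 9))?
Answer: -918611/222 ≈ -4137.9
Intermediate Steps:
((2298 + 255)*(1726 + 1151) + 3907)/(-2582 - 31*(-35 + 9)) = (2553*2877 + 3907)/(-2582 - 31*(-26)) = (7344981 + 3907)/(-2582 + 806) = 7348888/(-1776) = 7348888*(-1/1776) = -918611/222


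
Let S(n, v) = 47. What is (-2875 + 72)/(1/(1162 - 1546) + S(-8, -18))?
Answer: -1076352/18047 ≈ -59.642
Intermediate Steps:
(-2875 + 72)/(1/(1162 - 1546) + S(-8, -18)) = (-2875 + 72)/(1/(1162 - 1546) + 47) = -2803/(1/(-384) + 47) = -2803/(-1/384 + 47) = -2803/18047/384 = -2803*384/18047 = -1076352/18047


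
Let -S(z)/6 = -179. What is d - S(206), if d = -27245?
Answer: -28319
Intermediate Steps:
S(z) = 1074 (S(z) = -6*(-179) = 1074)
d - S(206) = -27245 - 1*1074 = -27245 - 1074 = -28319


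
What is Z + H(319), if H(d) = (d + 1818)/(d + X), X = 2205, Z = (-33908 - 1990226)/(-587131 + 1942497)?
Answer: -1106248537/1710471892 ≈ -0.64675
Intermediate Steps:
Z = -1012067/677683 (Z = -2024134/1355366 = -2024134*1/1355366 = -1012067/677683 ≈ -1.4934)
H(d) = (1818 + d)/(2205 + d) (H(d) = (d + 1818)/(d + 2205) = (1818 + d)/(2205 + d))
Z + H(319) = -1012067/677683 + (1818 + 319)/(2205 + 319) = -1012067/677683 + 2137/2524 = -1106248537/1710471892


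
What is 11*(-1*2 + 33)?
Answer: 341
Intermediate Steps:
11*(-1*2 + 33) = 11*(-2 + 33) = 11*31 = 341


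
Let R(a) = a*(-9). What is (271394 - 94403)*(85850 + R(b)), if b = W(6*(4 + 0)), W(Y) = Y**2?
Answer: 14277156006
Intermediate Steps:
b = 576 (b = (6*(4 + 0))**2 = (6*4)**2 = 24**2 = 576)
R(a) = -9*a
(271394 - 94403)*(85850 + R(b)) = (271394 - 94403)*(85850 - 9*576) = 176991*(85850 - 5184) = 176991*80666 = 14277156006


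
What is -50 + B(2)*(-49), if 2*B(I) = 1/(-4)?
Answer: -351/8 ≈ -43.875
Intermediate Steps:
B(I) = -1/8 (B(I) = (1/2)/(-4) = (1/2)*(-1/4) = -1/8)
-50 + B(2)*(-49) = -50 - 1/8*(-49) = -50 + 49/8 = -351/8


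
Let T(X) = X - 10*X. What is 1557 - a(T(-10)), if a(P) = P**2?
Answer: -6543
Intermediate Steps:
T(X) = -9*X
1557 - a(T(-10)) = 1557 - (-9*(-10))**2 = 1557 - 1*90**2 = 1557 - 1*8100 = 1557 - 8100 = -6543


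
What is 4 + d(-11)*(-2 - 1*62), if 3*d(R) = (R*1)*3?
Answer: 708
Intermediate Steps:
d(R) = R (d(R) = ((R*1)*3)/3 = (R*3)/3 = (3*R)/3 = R)
4 + d(-11)*(-2 - 1*62) = 4 - 11*(-2 - 1*62) = 4 - 11*(-2 - 62) = 4 - 11*(-64) = 4 + 704 = 708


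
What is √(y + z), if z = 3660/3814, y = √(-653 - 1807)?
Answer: √(3489810 + 7273298*I*√615)/1907 ≈ 5.0283 + 4.9319*I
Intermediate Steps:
y = 2*I*√615 (y = √(-2460) = 2*I*√615 ≈ 49.598*I)
z = 1830/1907 (z = 3660*(1/3814) = 1830/1907 ≈ 0.95962)
√(y + z) = √(2*I*√615 + 1830/1907) = √(1830/1907 + 2*I*√615)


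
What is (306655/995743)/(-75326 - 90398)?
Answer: -306655/165018512932 ≈ -1.8583e-6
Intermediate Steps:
(306655/995743)/(-75326 - 90398) = (306655*(1/995743))/(-165724) = (306655/995743)*(-1/165724) = -306655/165018512932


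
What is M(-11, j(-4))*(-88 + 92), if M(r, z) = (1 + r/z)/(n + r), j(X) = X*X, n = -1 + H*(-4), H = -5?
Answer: 5/32 ≈ 0.15625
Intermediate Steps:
n = 19 (n = -1 - 5*(-4) = -1 + 20 = 19)
j(X) = X**2
M(r, z) = (1 + r/z)/(19 + r)
M(-11, j(-4))*(-88 + 92) = ((-11 + (-4)**2)/(((-4)**2)*(19 - 11)))*(-88 + 92) = ((-11 + 16)/(16*8))*4 = ((1/16)*(1/8)*5)*4 = (5/128)*4 = 5/32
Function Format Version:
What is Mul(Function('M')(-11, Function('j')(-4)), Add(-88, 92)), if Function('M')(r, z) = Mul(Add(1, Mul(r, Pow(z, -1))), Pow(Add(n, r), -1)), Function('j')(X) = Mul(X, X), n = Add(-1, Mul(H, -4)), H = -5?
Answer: Rational(5, 32) ≈ 0.15625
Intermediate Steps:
n = 19 (n = Add(-1, Mul(-5, -4)) = Add(-1, 20) = 19)
Function('j')(X) = Pow(X, 2)
Function('M')(r, z) = Mul(Pow(Add(19, r), -1), Add(1, Mul(r, Pow(z, -1)))) (Function('M')(r, z) = Mul(Add(1, Mul(r, Pow(z, -1))), Pow(Add(19, r), -1)) = Mul(Pow(Add(19, r), -1), Add(1, Mul(r, Pow(z, -1)))))
Mul(Function('M')(-11, Function('j')(-4)), Add(-88, 92)) = Mul(Mul(Pow(Pow(-4, 2), -1), Pow(Add(19, -11), -1), Add(-11, Pow(-4, 2))), Add(-88, 92)) = Mul(Mul(Pow(16, -1), Pow(8, -1), Add(-11, 16)), 4) = Mul(Mul(Rational(1, 16), Rational(1, 8), 5), 4) = Mul(Rational(5, 128), 4) = Rational(5, 32)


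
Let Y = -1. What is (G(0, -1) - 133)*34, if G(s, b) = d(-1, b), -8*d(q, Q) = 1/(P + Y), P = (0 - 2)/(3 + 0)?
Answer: -90389/20 ≈ -4519.5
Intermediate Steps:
P = -⅔ (P = -2/3 = -2*⅓ = -⅔ ≈ -0.66667)
d(q, Q) = 3/40 (d(q, Q) = -1/(8*(-⅔ - 1)) = -1/(8*(-5/3)) = -⅛*(-⅗) = 3/40)
G(s, b) = 3/40
(G(0, -1) - 133)*34 = (3/40 - 133)*34 = -5317/40*34 = -90389/20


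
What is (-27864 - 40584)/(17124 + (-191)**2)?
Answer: -68448/53605 ≈ -1.2769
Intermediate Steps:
(-27864 - 40584)/(17124 + (-191)**2) = -68448/(17124 + 36481) = -68448/53605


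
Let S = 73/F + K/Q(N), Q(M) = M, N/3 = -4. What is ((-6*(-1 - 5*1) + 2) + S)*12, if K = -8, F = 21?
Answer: 3540/7 ≈ 505.71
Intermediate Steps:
N = -12 (N = 3*(-4) = -12)
S = 29/7 (S = 73/21 - 8/(-12) = 73*(1/21) - 8*(-1/12) = 73/21 + 2/3 = 29/7 ≈ 4.1429)
((-6*(-1 - 5*1) + 2) + S)*12 = ((-6*(-1 - 5*1) + 2) + 29/7)*12 = ((-6*(-1 - 5) + 2) + 29/7)*12 = ((-6*(-6) + 2) + 29/7)*12 = ((36 + 2) + 29/7)*12 = (38 + 29/7)*12 = (295/7)*12 = 3540/7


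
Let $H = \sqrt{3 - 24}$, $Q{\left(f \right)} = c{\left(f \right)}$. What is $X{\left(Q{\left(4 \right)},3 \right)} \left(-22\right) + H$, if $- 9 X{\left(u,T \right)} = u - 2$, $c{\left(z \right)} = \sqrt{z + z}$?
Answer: $- \frac{44}{9} + \frac{44 \sqrt{2}}{9} + i \sqrt{21} \approx 2.025 + 4.5826 i$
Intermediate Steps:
$c{\left(z \right)} = \sqrt{2} \sqrt{z}$ ($c{\left(z \right)} = \sqrt{2 z} = \sqrt{2} \sqrt{z}$)
$Q{\left(f \right)} = \sqrt{2} \sqrt{f}$
$X{\left(u,T \right)} = \frac{2}{9} - \frac{u}{9}$ ($X{\left(u,T \right)} = - \frac{u - 2}{9} = - \frac{-2 + u}{9} = \frac{2}{9} - \frac{u}{9}$)
$H = i \sqrt{21}$ ($H = \sqrt{-21} = i \sqrt{21} \approx 4.5826 i$)
$X{\left(Q{\left(4 \right)},3 \right)} \left(-22\right) + H = \left(\frac{2}{9} - \frac{\sqrt{2} \sqrt{4}}{9}\right) \left(-22\right) + i \sqrt{21} = \left(\frac{2}{9} - \frac{\sqrt{2} \cdot 2}{9}\right) \left(-22\right) + i \sqrt{21} = \left(\frac{2}{9} - \frac{2 \sqrt{2}}{9}\right) \left(-22\right) + i \sqrt{21} = \left(- \frac{44}{9} + \frac{44 \sqrt{2}}{9}\right) + i \sqrt{21} = - \frac{44}{9} + \frac{44 \sqrt{2}}{9} + i \sqrt{21}$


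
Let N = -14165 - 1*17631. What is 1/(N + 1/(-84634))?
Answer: -84634/2691022665 ≈ -3.1450e-5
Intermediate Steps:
N = -31796 (N = -14165 - 17631 = -31796)
1/(N + 1/(-84634)) = 1/(-31796 + 1/(-84634)) = 1/(-31796 - 1/84634) = 1/(-2691022665/84634) = -84634/2691022665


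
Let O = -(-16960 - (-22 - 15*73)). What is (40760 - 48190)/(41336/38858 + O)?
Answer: -28871494/61566863 ≈ -0.46895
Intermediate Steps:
O = 15843 (O = -(-16960 - (-22 - 1095)) = -(-16960 - 1*(-1117)) = -(-16960 + 1117) = -1*(-15843) = 15843)
(40760 - 48190)/(41336/38858 + O) = (40760 - 48190)/(41336/38858 + 15843) = -7430/(41336*(1/38858) + 15843) = -7430/(20668/19429 + 15843) = -7430/307834315/19429 = -7430*19429/307834315 = -28871494/61566863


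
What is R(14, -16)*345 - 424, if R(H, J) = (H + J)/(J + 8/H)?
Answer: -6827/18 ≈ -379.28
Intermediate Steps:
R(H, J) = (H + J)/(J + 8/H)
R(14, -16)*345 - 424 = (14*(14 - 16)/(8 + 14*(-16)))*345 - 424 = (14*(-2)/(8 - 224))*345 - 424 = (14*(-2)/(-216))*345 - 424 = (14*(-1/216)*(-2))*345 - 424 = (7/54)*345 - 424 = 805/18 - 424 = -6827/18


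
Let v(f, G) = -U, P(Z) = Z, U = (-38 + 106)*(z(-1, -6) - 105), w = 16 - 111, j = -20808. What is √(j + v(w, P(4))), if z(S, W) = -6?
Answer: 2*I*√3315 ≈ 115.15*I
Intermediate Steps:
w = -95
U = -7548 (U = (-38 + 106)*(-6 - 105) = 68*(-111) = -7548)
v(f, G) = 7548 (v(f, G) = -1*(-7548) = 7548)
√(j + v(w, P(4))) = √(-20808 + 7548) = √(-13260) = 2*I*√3315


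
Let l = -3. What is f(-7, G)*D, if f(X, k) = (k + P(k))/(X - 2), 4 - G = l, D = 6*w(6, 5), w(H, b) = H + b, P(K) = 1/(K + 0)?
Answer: -1100/21 ≈ -52.381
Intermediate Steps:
P(K) = 1/K
D = 66 (D = 6*(6 + 5) = 6*11 = 66)
G = 7 (G = 4 - 1*(-3) = 4 + 3 = 7)
f(X, k) = (k + 1/k)/(-2 + X) (f(X, k) = (k + 1/k)/(X - 2) = (k + 1/k)/(-2 + X))
f(-7, G)*D = ((1 + 7²)/(7*(-2 - 7)))*66 = ((⅐)*(1 + 49)/(-9))*66 = ((⅐)*(-⅑)*50)*66 = -50/63*66 = -1100/21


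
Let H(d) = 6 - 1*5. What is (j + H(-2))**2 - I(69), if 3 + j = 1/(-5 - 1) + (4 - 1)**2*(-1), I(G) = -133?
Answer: 9277/36 ≈ 257.69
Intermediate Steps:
H(d) = 1 (H(d) = 6 - 5 = 1)
j = -73/6 (j = -3 + (1/(-5 - 1) + (4 - 1)**2*(-1)) = -3 + (1/(-6) + 3**2*(-1)) = -3 + (-1/6 + 9*(-1)) = -3 + (-1/6 - 9) = -3 - 55/6 = -73/6 ≈ -12.167)
(j + H(-2))**2 - I(69) = (-73/6 + 1)**2 - 1*(-133) = (-67/6)**2 + 133 = 4489/36 + 133 = 9277/36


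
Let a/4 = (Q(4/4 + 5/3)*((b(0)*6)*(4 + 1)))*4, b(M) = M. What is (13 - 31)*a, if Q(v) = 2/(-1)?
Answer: 0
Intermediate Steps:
Q(v) = -2 (Q(v) = 2*(-1) = -2)
a = 0 (a = 4*(-2*0*6*(4 + 1)*4) = 4*(-0*5*4) = 4*(-2*0*4) = 4*(0*4) = 4*0 = 0)
(13 - 31)*a = (13 - 31)*0 = -18*0 = 0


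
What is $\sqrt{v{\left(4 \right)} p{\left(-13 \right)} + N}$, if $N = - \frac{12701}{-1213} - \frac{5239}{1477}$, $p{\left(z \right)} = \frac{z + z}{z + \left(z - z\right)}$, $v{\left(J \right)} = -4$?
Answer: $\frac{i \sqrt{3454812289138}}{1791601} \approx 1.0375 i$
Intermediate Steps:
$p{\left(z \right)} = 2$ ($p{\left(z \right)} = \frac{2 z}{z + 0} = \frac{2 z}{z} = 2$)
$N = \frac{12404470}{1791601}$ ($N = \left(-12701\right) \left(- \frac{1}{1213}\right) - \frac{5239}{1477} = \frac{12701}{1213} - \frac{5239}{1477} = \frac{12404470}{1791601} \approx 6.9237$)
$\sqrt{v{\left(4 \right)} p{\left(-13 \right)} + N} = \sqrt{\left(-4\right) 2 + \frac{12404470}{1791601}} = \sqrt{-8 + \frac{12404470}{1791601}} = \sqrt{- \frac{1928338}{1791601}} = \frac{i \sqrt{3454812289138}}{1791601}$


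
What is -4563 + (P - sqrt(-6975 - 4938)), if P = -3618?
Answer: -8181 - 19*I*sqrt(33) ≈ -8181.0 - 109.15*I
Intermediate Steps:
-4563 + (P - sqrt(-6975 - 4938)) = -4563 + (-3618 - sqrt(-6975 - 4938)) = -4563 + (-3618 - sqrt(-11913)) = -4563 + (-3618 - 19*I*sqrt(33)) = -8181 - 19*I*sqrt(33)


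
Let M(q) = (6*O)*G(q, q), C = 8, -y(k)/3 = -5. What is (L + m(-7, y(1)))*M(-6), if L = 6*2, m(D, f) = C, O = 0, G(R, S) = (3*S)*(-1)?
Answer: 0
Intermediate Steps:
G(R, S) = -3*S
y(k) = 15 (y(k) = -3*(-5) = 15)
M(q) = 0 (M(q) = (6*0)*(-3*q) = 0*(-3*q) = 0)
m(D, f) = 8
L = 12
(L + m(-7, y(1)))*M(-6) = (12 + 8)*0 = 20*0 = 0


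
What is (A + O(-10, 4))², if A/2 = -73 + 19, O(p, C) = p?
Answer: 13924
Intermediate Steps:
A = -108 (A = 2*(-73 + 19) = 2*(-54) = -108)
(A + O(-10, 4))² = (-108 - 10)² = (-118)² = 13924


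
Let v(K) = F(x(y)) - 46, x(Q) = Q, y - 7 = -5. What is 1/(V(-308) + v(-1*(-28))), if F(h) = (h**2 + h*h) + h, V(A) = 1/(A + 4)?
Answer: -304/10945 ≈ -0.027775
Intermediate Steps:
y = 2 (y = 7 - 5 = 2)
V(A) = 1/(4 + A)
F(h) = h + 2*h**2 (F(h) = (h**2 + h**2) + h = 2*h**2 + h = h + 2*h**2)
v(K) = -36 (v(K) = 2*(1 + 2*2) - 46 = 2*(1 + 4) - 46 = 2*5 - 46 = 10 - 46 = -36)
1/(V(-308) + v(-1*(-28))) = 1/(1/(4 - 308) - 36) = 1/(1/(-304) - 36) = 1/(-1/304 - 36) = 1/(-10945/304) = -304/10945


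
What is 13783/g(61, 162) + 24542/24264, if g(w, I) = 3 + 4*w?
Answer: 170246293/2996604 ≈ 56.813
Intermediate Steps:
13783/g(61, 162) + 24542/24264 = 13783/(3 + 4*61) + 24542/24264 = 13783/(3 + 244) + 24542*(1/24264) = 13783/247 + 12271/12132 = 170246293/2996604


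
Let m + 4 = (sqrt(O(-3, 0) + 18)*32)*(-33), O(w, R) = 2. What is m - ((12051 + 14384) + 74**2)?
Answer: -31915 - 2112*sqrt(5) ≈ -36638.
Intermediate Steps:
m = -4 - 2112*sqrt(5) (m = -4 + (sqrt(2 + 18)*32)*(-33) = -4 + (sqrt(20)*32)*(-33) = -4 + ((2*sqrt(5))*32)*(-33) = -4 + (64*sqrt(5))*(-33) = -4 - 2112*sqrt(5) ≈ -4726.6)
m - ((12051 + 14384) + 74**2) = (-4 - 2112*sqrt(5)) - ((12051 + 14384) + 74**2) = (-4 - 2112*sqrt(5)) - (26435 + 5476) = (-4 - 2112*sqrt(5)) - 1*31911 = (-4 - 2112*sqrt(5)) - 31911 = -31915 - 2112*sqrt(5)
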